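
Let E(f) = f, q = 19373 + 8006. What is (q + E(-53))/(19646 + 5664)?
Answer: 13663/12655 ≈ 1.0797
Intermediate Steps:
q = 27379
(q + E(-53))/(19646 + 5664) = (27379 - 53)/(19646 + 5664) = 27326/25310 = 27326*(1/25310) = 13663/12655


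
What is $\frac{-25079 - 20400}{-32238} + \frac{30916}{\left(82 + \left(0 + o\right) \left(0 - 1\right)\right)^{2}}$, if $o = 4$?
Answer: $\frac{35371229}{5448222} \approx 6.4922$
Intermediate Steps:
$\frac{-25079 - 20400}{-32238} + \frac{30916}{\left(82 + \left(0 + o\right) \left(0 - 1\right)\right)^{2}} = \frac{-25079 - 20400}{-32238} + \frac{30916}{\left(82 + \left(0 + 4\right) \left(0 - 1\right)\right)^{2}} = \left(-25079 - 20400\right) \left(- \frac{1}{32238}\right) + \frac{30916}{\left(82 + 4 \left(-1\right)\right)^{2}} = \left(-45479\right) \left(- \frac{1}{32238}\right) + \frac{30916}{\left(82 - 4\right)^{2}} = \frac{45479}{32238} + \frac{30916}{78^{2}} = \frac{45479}{32238} + \frac{30916}{6084} = \frac{45479}{32238} + 30916 \cdot \frac{1}{6084} = \frac{45479}{32238} + \frac{7729}{1521} = \frac{35371229}{5448222}$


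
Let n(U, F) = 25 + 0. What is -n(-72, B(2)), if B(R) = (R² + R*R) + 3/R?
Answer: -25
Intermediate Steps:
B(R) = 2*R² + 3/R (B(R) = (R² + R²) + 3/R = 2*R² + 3/R)
n(U, F) = 25
-n(-72, B(2)) = -1*25 = -25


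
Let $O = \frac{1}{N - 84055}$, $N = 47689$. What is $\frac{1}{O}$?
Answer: $-36366$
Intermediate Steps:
$O = - \frac{1}{36366}$ ($O = \frac{1}{47689 - 84055} = \frac{1}{-36366} = - \frac{1}{36366} \approx -2.7498 \cdot 10^{-5}$)
$\frac{1}{O} = \frac{1}{- \frac{1}{36366}} = -36366$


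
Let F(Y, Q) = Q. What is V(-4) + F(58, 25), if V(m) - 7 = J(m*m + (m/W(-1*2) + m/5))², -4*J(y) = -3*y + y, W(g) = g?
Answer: 2649/25 ≈ 105.96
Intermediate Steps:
J(y) = y/2 (J(y) = -(-3*y + y)/4 = -(-1)*y/2 = y/2)
V(m) = 7 + (m²/2 - 3*m/20)² (V(m) = 7 + ((m*m + (m/((-1*2)) + m/5))/2)² = 7 + ((m² + (m/(-2) + m*(⅕)))/2)² = 7 + ((m² + (m*(-½) + m/5))/2)² = 7 + ((m² + (-m/2 + m/5))/2)² = 7 + ((m² - 3*m/10)/2)² = 7 + (m²/2 - 3*m/20)²)
V(-4) + F(58, 25) = (7 + (1/400)*(-4)²*(-3 + 10*(-4))²) + 25 = (7 + (1/400)*16*(-3 - 40)²) + 25 = (7 + (1/400)*16*(-43)²) + 25 = (7 + (1/400)*16*1849) + 25 = (7 + 1849/25) + 25 = 2024/25 + 25 = 2649/25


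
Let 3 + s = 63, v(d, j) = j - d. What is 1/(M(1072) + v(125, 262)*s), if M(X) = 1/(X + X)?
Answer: 2144/17623681 ≈ 0.00012165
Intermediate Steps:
s = 60 (s = -3 + 63 = 60)
M(X) = 1/(2*X)
1/(M(1072) + v(125, 262)*s) = 1/((½)/1072 + (262 - 1*125)*60) = 1/((½)*(1/1072) + (262 - 125)*60) = 1/(1/2144 + 137*60) = 1/(1/2144 + 8220) = 1/(17623681/2144) = 2144/17623681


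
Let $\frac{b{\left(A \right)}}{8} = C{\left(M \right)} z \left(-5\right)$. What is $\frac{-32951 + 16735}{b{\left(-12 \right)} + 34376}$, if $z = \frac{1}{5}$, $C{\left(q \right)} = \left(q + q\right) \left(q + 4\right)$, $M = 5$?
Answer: $- \frac{2027}{4207} \approx -0.48182$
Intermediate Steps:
$C{\left(q \right)} = 2 q \left(4 + q\right)$
$z = \frac{1}{5} \approx 0.2$
$b{\left(A \right)} = -720$ ($b{\left(A \right)} = 8 \cdot 2 \cdot 5 \left(4 + 5\right) \frac{1}{5} \left(-5\right) = 8 \cdot 2 \cdot 5 \cdot 9 \cdot \frac{1}{5} \left(-5\right) = 8 \cdot 90 \cdot \frac{1}{5} \left(-5\right) = 8 \cdot 18 \left(-5\right) = 8 \left(-90\right) = -720$)
$\frac{-32951 + 16735}{b{\left(-12 \right)} + 34376} = \frac{-32951 + 16735}{-720 + 34376} = - \frac{16216}{33656} = \left(-16216\right) \frac{1}{33656} = - \frac{2027}{4207}$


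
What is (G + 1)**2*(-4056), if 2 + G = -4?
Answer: -101400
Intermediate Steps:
G = -6 (G = -2 - 4 = -6)
(G + 1)**2*(-4056) = (-6 + 1)**2*(-4056) = (-5)**2*(-4056) = 25*(-4056) = -101400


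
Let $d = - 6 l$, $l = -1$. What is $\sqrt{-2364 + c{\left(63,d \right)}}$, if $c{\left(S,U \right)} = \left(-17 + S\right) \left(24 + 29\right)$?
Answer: $\sqrt{74} \approx 8.6023$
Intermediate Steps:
$d = 6$ ($d = \left(-6\right) \left(-1\right) = 6$)
$c{\left(S,U \right)} = -901 + 53 S$ ($c{\left(S,U \right)} = \left(-17 + S\right) 53 = -901 + 53 S$)
$\sqrt{-2364 + c{\left(63,d \right)}} = \sqrt{-2364 + \left(-901 + 53 \cdot 63\right)} = \sqrt{-2364 + \left(-901 + 3339\right)} = \sqrt{-2364 + 2438} = \sqrt{74}$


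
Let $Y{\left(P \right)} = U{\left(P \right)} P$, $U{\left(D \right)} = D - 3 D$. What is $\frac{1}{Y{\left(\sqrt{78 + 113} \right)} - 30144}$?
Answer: $- \frac{1}{30526} \approx -3.2759 \cdot 10^{-5}$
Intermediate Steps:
$U{\left(D \right)} = - 2 D$
$Y{\left(P \right)} = - 2 P^{2}$ ($Y{\left(P \right)} = - 2 P P = - 2 P^{2}$)
$\frac{1}{Y{\left(\sqrt{78 + 113} \right)} - 30144} = \frac{1}{- 2 \left(\sqrt{78 + 113}\right)^{2} - 30144} = \frac{1}{- 2 \left(\sqrt{191}\right)^{2} - 30144} = \frac{1}{\left(-2\right) 191 - 30144} = \frac{1}{-382 - 30144} = \frac{1}{-30526} = - \frac{1}{30526}$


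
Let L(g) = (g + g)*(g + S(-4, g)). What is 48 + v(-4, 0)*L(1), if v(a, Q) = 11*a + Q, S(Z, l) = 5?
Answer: -480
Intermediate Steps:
L(g) = 2*g*(5 + g) (L(g) = (g + g)*(g + 5) = (2*g)*(5 + g) = 2*g*(5 + g))
v(a, Q) = Q + 11*a
48 + v(-4, 0)*L(1) = 48 + (0 + 11*(-4))*(2*1*(5 + 1)) = 48 + (0 - 44)*(2*1*6) = 48 - 44*12 = 48 - 528 = -480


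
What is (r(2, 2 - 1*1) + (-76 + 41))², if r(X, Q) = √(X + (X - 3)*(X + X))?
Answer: (35 - I*√2)² ≈ 1223.0 - 98.995*I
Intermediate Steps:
r(X, Q) = √(X + 2*X*(-3 + X)) (r(X, Q) = √(X + (-3 + X)*(2*X)) = √(X + 2*X*(-3 + X)))
(r(2, 2 - 1*1) + (-76 + 41))² = (√(2*(-5 + 2*2)) + (-76 + 41))² = (√(2*(-5 + 4)) - 35)² = (√(2*(-1)) - 35)² = (√(-2) - 35)² = (I*√2 - 35)² = (-35 + I*√2)²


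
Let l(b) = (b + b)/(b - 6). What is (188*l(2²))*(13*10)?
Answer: -97760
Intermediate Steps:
l(b) = 2*b/(-6 + b) (l(b) = (2*b)/(-6 + b) = 2*b/(-6 + b))
(188*l(2²))*(13*10) = (188*(2*2²/(-6 + 2²)))*(13*10) = (188*(2*4/(-6 + 4)))*130 = (188*(2*4/(-2)))*130 = (188*(2*4*(-½)))*130 = (188*(-4))*130 = -752*130 = -97760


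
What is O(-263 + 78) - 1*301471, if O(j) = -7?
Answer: -301478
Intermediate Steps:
O(-263 + 78) - 1*301471 = -7 - 1*301471 = -7 - 301471 = -301478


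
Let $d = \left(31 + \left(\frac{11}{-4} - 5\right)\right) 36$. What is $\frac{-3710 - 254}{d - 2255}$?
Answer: $\frac{1982}{709} \approx 2.7955$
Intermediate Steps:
$d = 837$ ($d = \left(31 + \left(11 \left(- \frac{1}{4}\right) - 5\right)\right) 36 = \left(31 - \frac{31}{4}\right) 36 = \frac{93}{4} \cdot 36 = 837$)
$\frac{-3710 - 254}{d - 2255} = \frac{-3710 - 254}{837 - 2255} = - \frac{3964}{-1418} = \left(-3964\right) \left(- \frac{1}{1418}\right) = \frac{1982}{709}$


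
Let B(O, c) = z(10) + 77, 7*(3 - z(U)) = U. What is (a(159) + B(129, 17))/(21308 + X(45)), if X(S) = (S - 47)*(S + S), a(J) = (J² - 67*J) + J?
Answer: 104059/147896 ≈ 0.70360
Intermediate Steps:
z(U) = 3 - U/7
a(J) = J² - 66*J
B(O, c) = 550/7 (B(O, c) = (3 - ⅐*10) + 77 = (3 - 10/7) + 77 = 11/7 + 77 = 550/7)
X(S) = 2*S*(-47 + S) (X(S) = (-47 + S)*(2*S) = 2*S*(-47 + S))
(a(159) + B(129, 17))/(21308 + X(45)) = (159*(-66 + 159) + 550/7)/(21308 + 2*45*(-47 + 45)) = (159*93 + 550/7)/(21308 + 2*45*(-2)) = (14787 + 550/7)/(21308 - 180) = (104059/7)/21128 = (104059/7)*(1/21128) = 104059/147896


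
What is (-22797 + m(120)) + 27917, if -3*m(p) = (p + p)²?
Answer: -14080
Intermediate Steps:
m(p) = -4*p²/3 (m(p) = -(p + p)²/3 = -4*p²/3)
(-22797 + m(120)) + 27917 = (-22797 - 4/3*120²) + 27917 = (-22797 - 4/3*14400) + 27917 = (-22797 - 19200) + 27917 = -41997 + 27917 = -14080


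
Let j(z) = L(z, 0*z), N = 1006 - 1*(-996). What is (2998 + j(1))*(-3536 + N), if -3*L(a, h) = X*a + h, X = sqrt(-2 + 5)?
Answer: -4598932 + 1534*sqrt(3)/3 ≈ -4.5980e+6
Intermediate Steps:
X = sqrt(3) ≈ 1.7320
N = 2002 (N = 1006 + 996 = 2002)
L(a, h) = -h/3 - a*sqrt(3)/3 (L(a, h) = -(sqrt(3)*a + h)/3 = -(a*sqrt(3) + h)/3 = -(h + a*sqrt(3))/3 = -h/3 - a*sqrt(3)/3)
j(z) = -z*sqrt(3)/3 (j(z) = -0*z - z*sqrt(3)/3 = -1/3*0 - z*sqrt(3)/3 = 0 - z*sqrt(3)/3 = -z*sqrt(3)/3)
(2998 + j(1))*(-3536 + N) = (2998 - 1/3*1*sqrt(3))*(-3536 + 2002) = (2998 - sqrt(3)/3)*(-1534) = -4598932 + 1534*sqrt(3)/3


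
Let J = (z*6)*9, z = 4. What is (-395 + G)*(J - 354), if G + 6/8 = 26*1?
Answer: 102051/2 ≈ 51026.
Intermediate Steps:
J = 216 (J = (4*6)*9 = 24*9 = 216)
G = 101/4 (G = -¾ + 26*1 = -¾ + 26 = 101/4 ≈ 25.250)
(-395 + G)*(J - 354) = (-395 + 101/4)*(216 - 354) = -1479/4*(-138) = 102051/2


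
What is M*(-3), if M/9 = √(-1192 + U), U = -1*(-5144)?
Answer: -108*√247 ≈ -1697.4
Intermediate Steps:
U = 5144
M = 36*√247 (M = 9*√(-1192 + 5144) = 9*√3952 = 9*(4*√247) = 36*√247 ≈ 565.78)
M*(-3) = (36*√247)*(-3) = -108*√247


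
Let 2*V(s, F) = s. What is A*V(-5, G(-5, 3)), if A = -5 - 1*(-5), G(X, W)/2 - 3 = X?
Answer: 0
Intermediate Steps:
G(X, W) = 6 + 2*X
V(s, F) = s/2
A = 0 (A = -5 + 5 = 0)
A*V(-5, G(-5, 3)) = 0*((½)*(-5)) = 0*(-5/2) = 0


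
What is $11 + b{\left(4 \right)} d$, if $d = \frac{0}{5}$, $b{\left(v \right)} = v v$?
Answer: $11$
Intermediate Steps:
$b{\left(v \right)} = v^{2}$
$d = 0$ ($d = 0 \cdot \frac{1}{5} = 0$)
$11 + b{\left(4 \right)} d = 11 + 4^{2} \cdot 0 = 11 + 16 \cdot 0 = 11 + 0 = 11$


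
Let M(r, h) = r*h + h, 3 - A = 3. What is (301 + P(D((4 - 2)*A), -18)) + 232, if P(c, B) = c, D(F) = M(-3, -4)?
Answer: 541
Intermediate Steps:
A = 0 (A = 3 - 1*3 = 3 - 3 = 0)
M(r, h) = h + h*r (M(r, h) = h*r + h = h + h*r)
D(F) = 8 (D(F) = -4*(1 - 3) = -4*(-2) = 8)
(301 + P(D((4 - 2)*A), -18)) + 232 = (301 + 8) + 232 = 309 + 232 = 541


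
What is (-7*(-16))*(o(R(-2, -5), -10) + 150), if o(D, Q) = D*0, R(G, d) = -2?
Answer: 16800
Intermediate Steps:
o(D, Q) = 0
(-7*(-16))*(o(R(-2, -5), -10) + 150) = (-7*(-16))*(0 + 150) = 112*150 = 16800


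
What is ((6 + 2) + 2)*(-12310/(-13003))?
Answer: 123100/13003 ≈ 9.4670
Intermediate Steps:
((6 + 2) + 2)*(-12310/(-13003)) = (8 + 2)*(-12310*(-1/13003)) = 10*(12310/13003) = 123100/13003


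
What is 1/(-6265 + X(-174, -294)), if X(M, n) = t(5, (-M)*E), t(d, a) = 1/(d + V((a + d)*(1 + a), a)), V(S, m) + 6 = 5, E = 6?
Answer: -4/25059 ≈ -0.00015962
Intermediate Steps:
V(S, m) = -1 (V(S, m) = -6 + 5 = -1)
t(d, a) = 1/(-1 + d) (t(d, a) = 1/(d - 1) = 1/(-1 + d))
X(M, n) = 1/4 (X(M, n) = 1/(-1 + 5) = 1/4)
1/(-6265 + X(-174, -294)) = 1/(-6265 + 1/4) = 1/(-25059/4) = -4/25059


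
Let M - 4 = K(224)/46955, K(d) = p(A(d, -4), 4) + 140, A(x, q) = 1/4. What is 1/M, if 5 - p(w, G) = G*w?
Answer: 46955/187964 ≈ 0.24981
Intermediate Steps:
A(x, q) = ¼
p(w, G) = 5 - G*w
K(d) = 144 (K(d) = (5 - 1*4*¼) + 140 = (5 - 1) + 140 = 4 + 140 = 144)
M = 187964/46955 (M = 4 + 144/46955 = 187964/46955 ≈ 4.0031)
1/M = 1/(187964/46955) = 46955/187964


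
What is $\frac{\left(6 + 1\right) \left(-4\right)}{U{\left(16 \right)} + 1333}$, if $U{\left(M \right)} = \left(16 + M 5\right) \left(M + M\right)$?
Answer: $- \frac{28}{4405} \approx -0.0063564$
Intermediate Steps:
$U{\left(M \right)} = 2 M \left(16 + 5 M\right)$ ($U{\left(M \right)} = \left(16 + 5 M\right) 2 M = 2 M \left(16 + 5 M\right)$)
$\frac{\left(6 + 1\right) \left(-4\right)}{U{\left(16 \right)} + 1333} = \frac{\left(6 + 1\right) \left(-4\right)}{2 \cdot 16 \left(16 + 5 \cdot 16\right) + 1333} = \frac{7 \left(-4\right)}{2 \cdot 16 \left(16 + 80\right) + 1333} = - \frac{28}{2 \cdot 16 \cdot 96 + 1333} = - \frac{28}{3072 + 1333} = - \frac{28}{4405}$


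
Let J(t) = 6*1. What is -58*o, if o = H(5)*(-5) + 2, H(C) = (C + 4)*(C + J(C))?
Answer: 28594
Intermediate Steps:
J(t) = 6
H(C) = (4 + C)*(6 + C) (H(C) = (C + 4)*(C + 6) = (4 + C)*(6 + C))
o = -493 (o = (24 + 5**2 + 10*5)*(-5) + 2 = (24 + 25 + 50)*(-5) + 2 = 99*(-5) + 2 = -495 + 2 = -493)
-58*o = -58*(-493) = 28594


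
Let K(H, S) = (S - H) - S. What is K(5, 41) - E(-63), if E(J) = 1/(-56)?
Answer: -279/56 ≈ -4.9821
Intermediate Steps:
E(J) = -1/56
K(H, S) = -H
K(5, 41) - E(-63) = -1*5 - 1*(-1/56) = -5 + 1/56 = -279/56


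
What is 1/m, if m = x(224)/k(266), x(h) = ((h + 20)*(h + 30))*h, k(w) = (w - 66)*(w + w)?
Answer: 475/61976 ≈ 0.0076643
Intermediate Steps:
k(w) = 2*w*(-66 + w) (k(w) = (-66 + w)*(2*w) = 2*w*(-66 + w))
x(h) = h*(20 + h)*(30 + h) (x(h) = ((20 + h)*(30 + h))*h = h*(20 + h)*(30 + h))
m = 61976/475 (m = (224*(600 + 224² + 50*224))/((2*266*(-66 + 266))) = (224*(600 + 50176 + 11200))/((2*266*200)) = (224*61976)/106400 = 13882624*(1/106400) = 61976/475 ≈ 130.48)
1/m = 1/(61976/475) = 475/61976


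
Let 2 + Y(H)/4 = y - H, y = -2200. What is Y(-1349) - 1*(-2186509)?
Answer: 2183097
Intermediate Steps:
Y(H) = -8808 - 4*H (Y(H) = -8 + 4*(-2200 - H) = -8 + (-8800 - 4*H) = -8808 - 4*H)
Y(-1349) - 1*(-2186509) = (-8808 - 4*(-1349)) - 1*(-2186509) = (-8808 + 5396) + 2186509 = -3412 + 2186509 = 2183097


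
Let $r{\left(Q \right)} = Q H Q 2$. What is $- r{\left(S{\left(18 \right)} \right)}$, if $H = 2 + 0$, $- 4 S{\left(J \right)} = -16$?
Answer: $-64$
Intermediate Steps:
$S{\left(J \right)} = 4$ ($S{\left(J \right)} = \left(- \frac{1}{4}\right) \left(-16\right) = 4$)
$H = 2$
$r{\left(Q \right)} = 4 Q^{2}$ ($r{\left(Q \right)} = Q 2 Q 2 = 2 Q 2 Q = 4 Q^{2}$)
$- r{\left(S{\left(18 \right)} \right)} = - 4 \cdot 4^{2} = - 4 \cdot 16 = \left(-1\right) 64 = -64$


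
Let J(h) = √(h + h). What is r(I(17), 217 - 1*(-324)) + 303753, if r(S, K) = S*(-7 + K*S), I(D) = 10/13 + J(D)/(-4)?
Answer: 412653869/1352 - 10729*√34/52 ≈ 3.0401e+5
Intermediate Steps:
J(h) = √2*√h (J(h) = √(2*h) = √2*√h)
I(D) = 10/13 - √2*√D/4 (I(D) = 10/13 + (√2*√D)/(-4) = 10*(1/13) + (√2*√D)*(-¼) = 10/13 - √2*√D/4)
r(I(17), 217 - 1*(-324)) + 303753 = (10/13 - √2*√17/4)*(-7 + (217 - 1*(-324))*(10/13 - √2*√17/4)) + 303753 = (10/13 - √34/4)*(-7 + (217 + 324)*(10/13 - √34/4)) + 303753 = (10/13 - √34/4)*(-7 + 541*(10/13 - √34/4)) + 303753 = (10/13 - √34/4)*(-7 + (5410/13 - 541*√34/4)) + 303753 = (10/13 - √34/4)*(5319/13 - 541*√34/4) + 303753 = 303753 + (10/13 - √34/4)*(5319/13 - 541*√34/4)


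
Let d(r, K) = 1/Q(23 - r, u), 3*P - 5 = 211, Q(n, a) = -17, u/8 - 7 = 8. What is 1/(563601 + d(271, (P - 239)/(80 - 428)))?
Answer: 17/9581216 ≈ 1.7743e-6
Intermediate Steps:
u = 120 (u = 56 + 8*8 = 56 + 64 = 120)
P = 72 (P = 5/3 + (⅓)*211 = 5/3 + 211/3 = 72)
d(r, K) = -1/17 (d(r, K) = 1/(-17) = -1/17)
1/(563601 + d(271, (P - 239)/(80 - 428))) = 1/(563601 - 1/17) = 1/(9581216/17) = 17/9581216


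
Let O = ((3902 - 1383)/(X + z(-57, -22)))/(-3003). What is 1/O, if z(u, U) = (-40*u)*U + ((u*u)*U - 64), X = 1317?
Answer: 32865105/229 ≈ 1.4352e+5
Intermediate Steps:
z(u, U) = -64 + U*u² - 40*U*u (z(u, U) = -40*U*u + (u²*U - 64) = -40*U*u + (U*u² - 64) = -40*U*u + (-64 + U*u²) = -64 + U*u² - 40*U*u)
O = 229/32865105 (O = ((3902 - 1383)/(1317 + (-64 - 22*(-57)² - 40*(-22)*(-57))))/(-3003) = (2519/(1317 + (-64 - 22*3249 - 50160)))*(-1/3003) = (2519/(1317 + (-64 - 71478 - 50160)))*(-1/3003) = (2519/(1317 - 121702))*(-1/3003) = (2519/(-120385))*(-1/3003) = (2519*(-1/120385))*(-1/3003) = -2519/120385*(-1/3003) = 229/32865105 ≈ 6.9679e-6)
1/O = 1/(229/32865105) = 32865105/229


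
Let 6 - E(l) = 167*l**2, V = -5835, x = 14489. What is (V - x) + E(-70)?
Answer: -838618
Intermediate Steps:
E(l) = 6 - 167*l**2
(V - x) + E(-70) = (-5835 - 1*14489) + (6 - 167*(-70)**2) = (-5835 - 14489) + (6 - 167*4900) = -20324 + (6 - 818300) = -20324 - 818294 = -838618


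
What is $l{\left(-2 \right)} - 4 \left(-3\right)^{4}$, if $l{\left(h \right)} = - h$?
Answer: $-322$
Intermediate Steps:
$l{\left(-2 \right)} - 4 \left(-3\right)^{4} = \left(-1\right) \left(-2\right) - 4 \left(-3\right)^{4} = 2 - 324 = -322$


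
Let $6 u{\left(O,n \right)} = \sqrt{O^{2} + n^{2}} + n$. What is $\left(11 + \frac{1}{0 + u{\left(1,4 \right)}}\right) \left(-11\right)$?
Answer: $143 - 66 \sqrt{17} \approx -129.13$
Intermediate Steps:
$u{\left(O,n \right)} = \frac{n}{6} + \frac{\sqrt{O^{2} + n^{2}}}{6}$ ($u{\left(O,n \right)} = \frac{\sqrt{O^{2} + n^{2}} + n}{6} = \frac{n + \sqrt{O^{2} + n^{2}}}{6} = \frac{n}{6} + \frac{\sqrt{O^{2} + n^{2}}}{6}$)
$\left(11 + \frac{1}{0 + u{\left(1,4 \right)}}\right) \left(-11\right) = \left(11 + \frac{1}{0 + \left(\frac{1}{6} \cdot 4 + \frac{\sqrt{1^{2} + 4^{2}}}{6}\right)}\right) \left(-11\right) = \left(11 + \frac{1}{0 + \left(\frac{2}{3} + \frac{\sqrt{1 + 16}}{6}\right)}\right) \left(-11\right) = \left(11 + \frac{1}{0 + \left(\frac{2}{3} + \frac{\sqrt{17}}{6}\right)}\right) \left(-11\right) = \left(11 + \frac{1}{\frac{2}{3} + \frac{\sqrt{17}}{6}}\right) \left(-11\right) = -121 - \frac{11}{\frac{2}{3} + \frac{\sqrt{17}}{6}}$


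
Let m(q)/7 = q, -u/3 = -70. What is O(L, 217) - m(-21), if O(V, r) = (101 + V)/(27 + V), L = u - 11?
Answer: 16761/113 ≈ 148.33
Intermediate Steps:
u = 210 (u = -3*(-70) = 210)
L = 199 (L = 210 - 11 = 199)
m(q) = 7*q
O(V, r) = (101 + V)/(27 + V)
O(L, 217) - m(-21) = (101 + 199)/(27 + 199) - 7*(-21) = 300/226 - 1*(-147) = (1/226)*300 + 147 = 150/113 + 147 = 16761/113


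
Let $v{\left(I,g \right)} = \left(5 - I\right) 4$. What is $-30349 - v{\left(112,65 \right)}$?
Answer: $-29921$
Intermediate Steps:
$v{\left(I,g \right)} = 20 - 4 I$
$-30349 - v{\left(112,65 \right)} = -30349 - \left(20 - 448\right) = -30349 - -428 = -30349 + 428 = -29921$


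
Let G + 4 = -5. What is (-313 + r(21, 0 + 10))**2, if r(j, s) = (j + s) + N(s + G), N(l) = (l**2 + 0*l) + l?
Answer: 78400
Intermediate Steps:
G = -9 (G = -4 - 5 = -9)
N(l) = l + l**2 (N(l) = (l**2 + 0) + l = l**2 + l = l + l**2)
r(j, s) = j + s + (-9 + s)*(-8 + s) (r(j, s) = (j + s) + (s - 9)*(1 + (s - 9)) = (j + s) + (-9 + s)*(1 + (-9 + s)) = (j + s) + (-9 + s)*(-8 + s) = j + s + (-9 + s)*(-8 + s))
(-313 + r(21, 0 + 10))**2 = (-313 + (21 + (0 + 10) + (-9 + (0 + 10))*(-8 + (0 + 10))))**2 = (-313 + (21 + 10 + (-9 + 10)*(-8 + 10)))**2 = (-313 + (21 + 10 + 1*2))**2 = (-313 + (21 + 10 + 2))**2 = (-313 + 33)**2 = (-280)**2 = 78400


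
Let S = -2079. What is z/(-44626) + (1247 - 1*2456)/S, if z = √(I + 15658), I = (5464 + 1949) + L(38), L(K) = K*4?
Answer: 403/693 - √23223/44626 ≈ 0.57811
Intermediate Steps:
L(K) = 4*K
I = 7565 (I = (5464 + 1949) + 4*38 = 7413 + 152 = 7565)
z = √23223 (z = √(7565 + 15658) = √23223 ≈ 152.39)
z/(-44626) + (1247 - 1*2456)/S = √23223/(-44626) + (1247 - 1*2456)/(-2079) = √23223*(-1/44626) + (1247 - 2456)*(-1/2079) = -√23223/44626 - 1209*(-1/2079) = -√23223/44626 + 403/693 = 403/693 - √23223/44626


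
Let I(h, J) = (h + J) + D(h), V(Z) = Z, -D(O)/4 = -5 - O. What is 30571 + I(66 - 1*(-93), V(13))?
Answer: 31399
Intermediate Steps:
D(O) = 20 + 4*O (D(O) = -4*(-5 - O) = 20 + 4*O)
I(h, J) = 20 + J + 5*h (I(h, J) = (h + J) + (20 + 4*h) = (J + h) + (20 + 4*h) = 20 + J + 5*h)
30571 + I(66 - 1*(-93), V(13)) = 30571 + (20 + 13 + 5*(66 - 1*(-93))) = 30571 + (20 + 13 + 5*(66 + 93)) = 30571 + (20 + 13 + 5*159) = 30571 + (20 + 13 + 795) = 30571 + 828 = 31399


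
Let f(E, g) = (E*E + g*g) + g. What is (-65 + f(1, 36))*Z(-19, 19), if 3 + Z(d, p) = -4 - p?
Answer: -32968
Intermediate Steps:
Z(d, p) = -7 - p (Z(d, p) = -3 + (-4 - p) = -7 - p)
f(E, g) = g + E**2 + g**2 (f(E, g) = (E**2 + g**2) + g = g + E**2 + g**2)
(-65 + f(1, 36))*Z(-19, 19) = (-65 + (36 + 1**2 + 36**2))*(-7 - 1*19) = (-65 + (36 + 1 + 1296))*(-7 - 19) = (-65 + 1333)*(-26) = 1268*(-26) = -32968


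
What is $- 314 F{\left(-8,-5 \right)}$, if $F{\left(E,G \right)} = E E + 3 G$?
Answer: $-15386$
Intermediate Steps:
$F{\left(E,G \right)} = E^{2} + 3 G$
$- 314 F{\left(-8,-5 \right)} = - 314 \left(\left(-8\right)^{2} + 3 \left(-5\right)\right) = - 314 \left(64 - 15\right) = \left(-314\right) 49 = -15386$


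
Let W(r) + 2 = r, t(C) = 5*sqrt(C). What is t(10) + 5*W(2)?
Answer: 5*sqrt(10) ≈ 15.811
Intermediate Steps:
W(r) = -2 + r
t(10) + 5*W(2) = 5*sqrt(10) + 5*(-2 + 2) = 5*sqrt(10) + 5*0 = 5*sqrt(10) + 0 = 5*sqrt(10)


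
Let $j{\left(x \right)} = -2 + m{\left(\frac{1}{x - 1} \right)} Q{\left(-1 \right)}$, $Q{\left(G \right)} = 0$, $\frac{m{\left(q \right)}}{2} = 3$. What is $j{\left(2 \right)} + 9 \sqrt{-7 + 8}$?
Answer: $7$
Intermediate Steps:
$m{\left(q \right)} = 6$ ($m{\left(q \right)} = 2 \cdot 3 = 6$)
$j{\left(x \right)} = -2$ ($j{\left(x \right)} = -2 + 6 \cdot 0 = -2 + 0 = -2$)
$j{\left(2 \right)} + 9 \sqrt{-7 + 8} = -2 + 9 \sqrt{-7 + 8} = -2 + 9 \sqrt{1} = -2 + 9 \cdot 1 = -2 + 9 = 7$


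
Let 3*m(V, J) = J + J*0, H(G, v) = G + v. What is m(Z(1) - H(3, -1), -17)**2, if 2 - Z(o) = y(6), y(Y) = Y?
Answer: 289/9 ≈ 32.111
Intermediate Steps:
Z(o) = -4 (Z(o) = 2 - 1*6 = 2 - 6 = -4)
m(V, J) = J/3 (m(V, J) = (J + J*0)/3 = (J + 0)/3 = J/3)
m(Z(1) - H(3, -1), -17)**2 = ((1/3)*(-17))**2 = (-17/3)**2 = 289/9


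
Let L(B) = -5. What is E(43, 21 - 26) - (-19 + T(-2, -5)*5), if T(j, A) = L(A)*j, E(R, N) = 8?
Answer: -23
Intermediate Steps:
T(j, A) = -5*j
E(43, 21 - 26) - (-19 + T(-2, -5)*5) = 8 - (-19 - 5*(-2)*5) = 8 - (-19 + 10*5) = 8 - (-19 + 50) = 8 - 1*31 = 8 - 31 = -23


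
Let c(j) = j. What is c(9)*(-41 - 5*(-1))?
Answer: -324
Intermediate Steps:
c(9)*(-41 - 5*(-1)) = 9*(-41 - 5*(-1)) = 9*(-41 + 5) = 9*(-36) = -324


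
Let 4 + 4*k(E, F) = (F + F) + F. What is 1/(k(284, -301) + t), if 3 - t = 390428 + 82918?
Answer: -4/1894279 ≈ -2.1116e-6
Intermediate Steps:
k(E, F) = -1 + 3*F/4 (k(E, F) = -1 + ((F + F) + F)/4 = -1 + (2*F + F)/4 = -1 + (3*F)/4 = -1 + 3*F/4)
t = -473343 (t = 3 - (390428 + 82918) = 3 - 1*473346 = 3 - 473346 = -473343)
1/(k(284, -301) + t) = 1/((-1 + (¾)*(-301)) - 473343) = 1/((-1 - 903/4) - 473343) = 1/(-907/4 - 473343) = 1/(-1894279/4) = -4/1894279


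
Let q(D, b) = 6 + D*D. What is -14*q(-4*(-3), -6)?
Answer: -2100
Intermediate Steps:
q(D, b) = 6 + D**2
-14*q(-4*(-3), -6) = -14*(6 + (-4*(-3))**2) = -14*(6 + 12**2) = -14*(6 + 144) = -14*150 = -2100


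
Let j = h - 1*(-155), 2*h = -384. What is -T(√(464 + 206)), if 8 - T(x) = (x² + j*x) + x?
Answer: 662 - 36*√670 ≈ -269.84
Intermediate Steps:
h = -192 (h = (½)*(-384) = -192)
j = -37 (j = -192 - 1*(-155) = -192 + 155 = -37)
T(x) = 8 - x² + 36*x (T(x) = 8 - ((x² - 37*x) + x) = 8 - (x² - 36*x) = 8 + (-x² + 36*x) = 8 - x² + 36*x)
-T(√(464 + 206)) = -(8 - (√(464 + 206))² + 36*√(464 + 206)) = -(8 - (√670)² + 36*√670) = -(8 - 1*670 + 36*√670) = -(8 - 670 + 36*√670) = -(-662 + 36*√670) = 662 - 36*√670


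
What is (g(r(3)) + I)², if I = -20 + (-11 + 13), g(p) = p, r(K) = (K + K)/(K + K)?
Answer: 289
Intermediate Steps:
r(K) = 1 (r(K) = (2*K)/((2*K)) = (2*K)*(1/(2*K)) = 1)
I = -18 (I = -20 + 2 = -18)
(g(r(3)) + I)² = (1 - 18)² = (-17)² = 289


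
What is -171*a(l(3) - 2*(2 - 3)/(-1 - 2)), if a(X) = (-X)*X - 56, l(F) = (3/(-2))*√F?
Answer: 43225/4 + 342*√3 ≈ 11399.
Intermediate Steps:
l(F) = -3*√F/2 (l(F) = (3*(-½))*√F = -3*√F/2)
a(X) = -56 - X² (a(X) = -X² - 56 = -56 - X²)
-171*a(l(3) - 2*(2 - 3)/(-1 - 2)) = -171*(-56 - (-3*√3/2 - 2*(2 - 3)/(-1 - 2))²) = -171*(-56 - (-3*√3/2 - (-2)/(-3))²) = -171*(-56 - (-3*√3/2 - (-2)*(-1)/3)²) = -171*(-56 - (-3*√3/2 - 2*⅓)²) = -171*(-56 - (-3*√3/2 - ⅔)²) = -171*(-56 - (-⅔ - 3*√3/2)²) = 9576 + 171*(-⅔ - 3*√3/2)²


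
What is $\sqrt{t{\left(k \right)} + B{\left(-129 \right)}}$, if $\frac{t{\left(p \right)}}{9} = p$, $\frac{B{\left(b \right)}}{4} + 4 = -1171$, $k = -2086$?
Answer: $11 i \sqrt{194} \approx 153.21 i$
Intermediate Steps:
$B{\left(b \right)} = -4700$ ($B{\left(b \right)} = -16 + 4 \left(-1171\right) = -16 - 4684 = -4700$)
$t{\left(p \right)} = 9 p$
$\sqrt{t{\left(k \right)} + B{\left(-129 \right)}} = \sqrt{9 \left(-2086\right) - 4700} = \sqrt{-18774 - 4700} = \sqrt{-23474} = 11 i \sqrt{194}$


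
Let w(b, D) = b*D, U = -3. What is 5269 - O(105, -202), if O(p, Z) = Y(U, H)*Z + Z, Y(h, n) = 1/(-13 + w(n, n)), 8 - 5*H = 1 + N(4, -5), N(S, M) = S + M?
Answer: 1422881/261 ≈ 5451.6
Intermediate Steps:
N(S, M) = M + S
w(b, D) = D*b
H = 8/5 (H = 8/5 - (1 + (-5 + 4))/5 = 8/5 - (1 - 1)/5 = 8/5 - 1/5*0 = 8/5 + 0 = 8/5 ≈ 1.6000)
Y(h, n) = 1/(-13 + n**2) (Y(h, n) = 1/(-13 + n*n) = 1/(-13 + n**2))
O(p, Z) = 236*Z/261 (O(p, Z) = Z/(-13 + (8/5)**2) + Z = Z/(-13 + 64/25) + Z = Z/(-261/25) + Z = -25*Z/261 + Z = 236*Z/261)
5269 - O(105, -202) = 5269 - 236*(-202)/261 = 5269 - 1*(-47672/261) = 5269 + 47672/261 = 1422881/261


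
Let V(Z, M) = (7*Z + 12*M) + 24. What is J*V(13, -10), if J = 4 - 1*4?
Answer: 0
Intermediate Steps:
V(Z, M) = 24 + 7*Z + 12*M
J = 0 (J = 4 - 4 = 0)
J*V(13, -10) = 0*(24 + 7*13 + 12*(-10)) = 0*(24 + 91 - 120) = 0*(-5) = 0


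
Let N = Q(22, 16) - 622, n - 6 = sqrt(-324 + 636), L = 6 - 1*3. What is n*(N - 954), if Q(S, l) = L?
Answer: -9438 - 3146*sqrt(78) ≈ -37223.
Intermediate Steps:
L = 3 (L = 6 - 3 = 3)
Q(S, l) = 3
n = 6 + 2*sqrt(78) (n = 6 + sqrt(-324 + 636) = 6 + sqrt(312) = 6 + 2*sqrt(78) ≈ 23.664)
N = -619 (N = 3 - 622 = -619)
n*(N - 954) = (6 + 2*sqrt(78))*(-619 - 954) = (6 + 2*sqrt(78))*(-1573) = -9438 - 3146*sqrt(78)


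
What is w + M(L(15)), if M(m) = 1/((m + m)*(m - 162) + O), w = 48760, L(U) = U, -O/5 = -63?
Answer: 199672199/4095 ≈ 48760.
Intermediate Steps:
O = 315 (O = -5*(-63) = 315)
M(m) = 1/(315 + 2*m*(-162 + m)) (M(m) = 1/((m + m)*(m - 162) + 315) = 1/((2*m)*(-162 + m) + 315) = 1/(2*m*(-162 + m) + 315) = 1/(315 + 2*m*(-162 + m)))
w + M(L(15)) = 48760 + 1/(315 - 324*15 + 2*15²) = 48760 + 1/(315 - 4860 + 2*225) = 48760 + 1/(315 - 4860 + 450) = 48760 + 1/(-4095) = 48760 - 1/4095 = 199672199/4095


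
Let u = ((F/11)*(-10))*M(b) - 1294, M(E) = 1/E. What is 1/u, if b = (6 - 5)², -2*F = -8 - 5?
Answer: -11/14299 ≈ -0.00076928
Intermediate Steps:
F = 13/2 (F = -(-8 - 5)/2 = -½*(-13) = 13/2 ≈ 6.5000)
b = 1 (b = 1² = 1)
u = -14299/11 (u = (((13/2)/11)*(-10))/1 - 1294 = (((13/2)*(1/11))*(-10))*1 - 1294 = ((13/22)*(-10))*1 - 1294 = -65/11*1 - 1294 = -65/11 - 1294 = -14299/11 ≈ -1299.9)
1/u = 1/(-14299/11) = -11/14299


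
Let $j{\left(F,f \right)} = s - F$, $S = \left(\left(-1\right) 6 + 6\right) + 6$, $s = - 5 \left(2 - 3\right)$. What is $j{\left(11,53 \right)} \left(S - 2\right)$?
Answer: $-24$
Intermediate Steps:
$s = 5$ ($s = \left(-5\right) \left(-1\right) = 5$)
$S = 6$ ($S = \left(-6 + 6\right) + 6 = 0 + 6 = 6$)
$j{\left(F,f \right)} = 5 - F$
$j{\left(11,53 \right)} \left(S - 2\right) = \left(5 - 11\right) \left(6 - 2\right) = \left(-6\right) 4 = -24$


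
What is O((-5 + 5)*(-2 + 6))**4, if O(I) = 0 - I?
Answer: 0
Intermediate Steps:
O(I) = -I
O((-5 + 5)*(-2 + 6))**4 = (-(-5 + 5)*(-2 + 6))**4 = (-0*4)**4 = (-1*0)**4 = 0**4 = 0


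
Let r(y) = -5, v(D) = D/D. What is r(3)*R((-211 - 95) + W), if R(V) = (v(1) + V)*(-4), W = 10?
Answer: -5900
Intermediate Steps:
v(D) = 1
R(V) = -4 - 4*V (R(V) = (1 + V)*(-4) = -4 - 4*V)
r(3)*R((-211 - 95) + W) = -5*(-4 - 4*((-211 - 95) + 10)) = -5*(-4 - 4*(-306 + 10)) = -5*(-4 - 4*(-296)) = -5*(-4 + 1184) = -5*1180 = -5900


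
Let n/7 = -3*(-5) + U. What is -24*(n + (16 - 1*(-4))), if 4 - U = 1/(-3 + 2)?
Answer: -3840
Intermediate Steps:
U = 5 (U = 4 - 1/(-3 + 2) = 4 - 1/(-1) = 4 - 1*(-1) = 4 + 1 = 5)
n = 140 (n = 7*(-3*(-5) + 5) = 7*(15 + 5) = 7*20 = 140)
-24*(n + (16 - 1*(-4))) = -24*(140 + (16 - 1*(-4))) = -24*(140 + (16 + 4)) = -24*(140 + 20) = -24*160 = -3840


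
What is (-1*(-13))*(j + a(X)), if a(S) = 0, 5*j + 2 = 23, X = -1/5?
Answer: 273/5 ≈ 54.600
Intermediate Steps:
X = -⅕ (X = -1*⅕ = -⅕ ≈ -0.20000)
j = 21/5 (j = -⅖ + (⅕)*23 = -⅖ + 23/5 = 21/5 ≈ 4.2000)
(-1*(-13))*(j + a(X)) = (-1*(-13))*(21/5 + 0) = 13*(21/5) = 273/5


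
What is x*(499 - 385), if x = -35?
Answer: -3990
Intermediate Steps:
x*(499 - 385) = -35*(499 - 385) = -35*114 = -3990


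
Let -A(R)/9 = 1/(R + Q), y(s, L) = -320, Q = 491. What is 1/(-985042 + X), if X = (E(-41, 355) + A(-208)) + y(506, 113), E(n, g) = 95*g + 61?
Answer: -283/269296017 ≈ -1.0509e-6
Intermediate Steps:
E(n, g) = 61 + 95*g
A(R) = -9/(491 + R) (A(R) = -9/(R + 491) = -9/(491 + R))
X = 9470869/283 (X = ((61 + 95*355) - 9/(491 - 208)) - 320 = ((61 + 33725) - 9/283) - 320 = (33786 - 9*1/283) - 320 = (33786 - 9/283) - 320 = 9561429/283 - 320 = 9470869/283 ≈ 33466.)
1/(-985042 + X) = 1/(-985042 + 9470869/283) = 1/(-269296017/283) = -283/269296017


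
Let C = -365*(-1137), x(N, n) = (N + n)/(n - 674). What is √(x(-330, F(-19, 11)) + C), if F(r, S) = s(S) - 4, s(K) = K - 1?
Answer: 2*√2893521993/167 ≈ 644.21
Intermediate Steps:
s(K) = -1 + K
F(r, S) = -5 + S (F(r, S) = (-1 + S) - 4 = -5 + S)
x(N, n) = (N + n)/(-674 + n)
C = 415005
√(x(-330, F(-19, 11)) + C) = √((-330 + (-5 + 11))/(-674 + (-5 + 11)) + 415005) = √((-330 + 6)/(-674 + 6) + 415005) = √(-324/(-668) + 415005) = √(-1/668*(-324) + 415005) = √(81/167 + 415005) = √(69305916/167) = 2*√2893521993/167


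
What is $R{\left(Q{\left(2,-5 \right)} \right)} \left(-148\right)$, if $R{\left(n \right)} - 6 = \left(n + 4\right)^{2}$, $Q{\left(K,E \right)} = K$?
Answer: $-6216$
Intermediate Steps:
$R{\left(n \right)} = 6 + \left(4 + n\right)^{2}$ ($R{\left(n \right)} = 6 + \left(n + 4\right)^{2} = 6 + \left(4 + n\right)^{2}$)
$R{\left(Q{\left(2,-5 \right)} \right)} \left(-148\right) = \left(6 + \left(4 + 2\right)^{2}\right) \left(-148\right) = \left(6 + 6^{2}\right) \left(-148\right) = \left(6 + 36\right) \left(-148\right) = 42 \left(-148\right) = -6216$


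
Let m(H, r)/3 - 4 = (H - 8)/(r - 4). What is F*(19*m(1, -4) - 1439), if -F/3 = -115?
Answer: -3204705/8 ≈ -4.0059e+5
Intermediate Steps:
m(H, r) = 12 + 3*(-8 + H)/(-4 + r) (m(H, r) = 12 + 3*((H - 8)/(r - 4)) = 12 + 3*((-8 + H)/(-4 + r)) = 12 + 3*(-8 + H)/(-4 + r))
F = 345 (F = -3*(-115) = 345)
F*(19*m(1, -4) - 1439) = 345*(19*(3*(-24 + 1 + 4*(-4))/(-4 - 4)) - 1439) = 345*(19*(3*(-24 + 1 - 16)/(-8)) - 1439) = 345*(19*(3*(-1/8)*(-39)) - 1439) = 345*(19*(117/8) - 1439) = 345*(2223/8 - 1439) = 345*(-9289/8) = -3204705/8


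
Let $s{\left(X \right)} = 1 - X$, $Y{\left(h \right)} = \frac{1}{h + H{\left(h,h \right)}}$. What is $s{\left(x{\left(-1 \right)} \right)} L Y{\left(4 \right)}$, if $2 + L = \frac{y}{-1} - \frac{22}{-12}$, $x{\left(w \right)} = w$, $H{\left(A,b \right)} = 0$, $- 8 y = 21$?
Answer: $\frac{59}{48} \approx 1.2292$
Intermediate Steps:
$y = - \frac{21}{8}$ ($y = \left(- \frac{1}{8}\right) 21 = - \frac{21}{8} \approx -2.625$)
$L = \frac{59}{24}$ ($L = -2 - \left(- \frac{21}{8} - \frac{11}{6}\right) = -2 - - \frac{107}{24} = -2 + \left(\frac{21}{8} + \frac{11}{6}\right) = -2 + \frac{107}{24} = \frac{59}{24} \approx 2.4583$)
$Y{\left(h \right)} = \frac{1}{h}$ ($Y{\left(h \right)} = \frac{1}{h + 0} = \frac{1}{h}$)
$s{\left(x{\left(-1 \right)} \right)} L Y{\left(4 \right)} = \frac{\left(1 - -1\right) \frac{59}{24}}{4} = \left(1 + 1\right) \frac{59}{24} \cdot \frac{1}{4} = 2 \cdot \frac{59}{24} \cdot \frac{1}{4} = \frac{59}{12} \cdot \frac{1}{4} = \frac{59}{48}$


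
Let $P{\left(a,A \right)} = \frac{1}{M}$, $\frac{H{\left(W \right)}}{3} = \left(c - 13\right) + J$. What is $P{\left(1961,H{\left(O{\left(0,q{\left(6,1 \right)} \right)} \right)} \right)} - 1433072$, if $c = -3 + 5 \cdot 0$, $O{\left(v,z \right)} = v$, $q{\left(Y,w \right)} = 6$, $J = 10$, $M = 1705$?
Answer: $- \frac{2443387759}{1705} \approx -1.4331 \cdot 10^{6}$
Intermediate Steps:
$c = -3$ ($c = -3 + 0 = -3$)
$H{\left(W \right)} = -18$ ($H{\left(W \right)} = 3 \left(\left(-3 - 13\right) + 10\right) = 3 \left(-16 + 10\right) = 3 \left(-6\right) = -18$)
$P{\left(a,A \right)} = \frac{1}{1705}$
$P{\left(1961,H{\left(O{\left(0,q{\left(6,1 \right)} \right)} \right)} \right)} - 1433072 = \frac{1}{1705} - 1433072 = - \frac{2443387759}{1705}$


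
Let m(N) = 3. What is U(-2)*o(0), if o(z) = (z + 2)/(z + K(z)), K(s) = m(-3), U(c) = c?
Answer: -4/3 ≈ -1.3333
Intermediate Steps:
K(s) = 3
o(z) = (2 + z)/(3 + z) (o(z) = (z + 2)/(z + 3) = (2 + z)/(3 + z))
U(-2)*o(0) = -2*(2 + 0)/(3 + 0) = -2*2/3 = -2*⅔ = -4/3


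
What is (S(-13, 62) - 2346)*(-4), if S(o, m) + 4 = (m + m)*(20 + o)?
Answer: 5928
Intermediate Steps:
S(o, m) = -4 + 2*m*(20 + o) (S(o, m) = -4 + (m + m)*(20 + o) = -4 + (2*m)*(20 + o) = -4 + 2*m*(20 + o))
(S(-13, 62) - 2346)*(-4) = ((-4 + 40*62 + 2*62*(-13)) - 2346)*(-4) = ((-4 + 2480 - 1612) - 2346)*(-4) = (864 - 2346)*(-4) = -1482*(-4) = 5928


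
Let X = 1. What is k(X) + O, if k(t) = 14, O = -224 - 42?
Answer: -252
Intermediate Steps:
O = -266
k(X) + O = 14 - 266 = -252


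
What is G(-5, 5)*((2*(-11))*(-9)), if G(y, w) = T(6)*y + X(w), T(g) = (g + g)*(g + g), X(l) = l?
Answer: -141570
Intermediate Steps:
T(g) = 4*g² (T(g) = (2*g)*(2*g) = 4*g²)
G(y, w) = w + 144*y (G(y, w) = (4*6²)*y + w = (4*36)*y + w = 144*y + w = w + 144*y)
G(-5, 5)*((2*(-11))*(-9)) = (5 + 144*(-5))*((2*(-11))*(-9)) = (5 - 720)*(-22*(-9)) = -715*198 = -141570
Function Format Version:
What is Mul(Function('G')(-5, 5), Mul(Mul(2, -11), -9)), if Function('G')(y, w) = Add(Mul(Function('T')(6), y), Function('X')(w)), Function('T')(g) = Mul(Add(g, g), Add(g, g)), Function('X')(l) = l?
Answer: -141570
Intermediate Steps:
Function('T')(g) = Mul(4, Pow(g, 2)) (Function('T')(g) = Mul(Mul(2, g), Mul(2, g)) = Mul(4, Pow(g, 2)))
Function('G')(y, w) = Add(w, Mul(144, y)) (Function('G')(y, w) = Add(Mul(Mul(4, Pow(6, 2)), y), w) = Add(Mul(Mul(4, 36), y), w) = Add(Mul(144, y), w) = Add(w, Mul(144, y)))
Mul(Function('G')(-5, 5), Mul(Mul(2, -11), -9)) = Mul(Add(5, Mul(144, -5)), Mul(Mul(2, -11), -9)) = Mul(Add(5, -720), Mul(-22, -9)) = Mul(-715, 198) = -141570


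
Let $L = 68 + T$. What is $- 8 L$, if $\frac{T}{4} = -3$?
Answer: $-448$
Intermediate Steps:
$T = -12$ ($T = 4 \left(-3\right) = -12$)
$L = 56$ ($L = 68 - 12 = 56$)
$- 8 L = \left(-8\right) 56 = -448$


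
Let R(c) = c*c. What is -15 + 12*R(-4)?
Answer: 177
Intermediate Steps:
R(c) = c**2
-15 + 12*R(-4) = -15 + 12*(-4)**2 = -15 + 12*16 = -15 + 192 = 177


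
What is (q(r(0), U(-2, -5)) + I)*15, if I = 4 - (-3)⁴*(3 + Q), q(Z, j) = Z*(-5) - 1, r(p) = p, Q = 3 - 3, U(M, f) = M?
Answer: -3600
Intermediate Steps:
Q = 0
q(Z, j) = -1 - 5*Z (q(Z, j) = -5*Z - 1 = -1 - 5*Z)
I = -239 (I = 4 - (-3)⁴*(3 + 0) = 4 - 81*3 = 4 - 1*243 = 4 - 243 = -239)
(q(r(0), U(-2, -5)) + I)*15 = ((-1 - 5*0) - 239)*15 = ((-1 + 0) - 239)*15 = (-1 - 239)*15 = -240*15 = -3600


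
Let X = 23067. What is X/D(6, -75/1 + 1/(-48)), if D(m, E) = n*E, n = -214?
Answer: 553608/385307 ≈ 1.4368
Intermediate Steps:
D(m, E) = -214*E
X/D(6, -75/1 + 1/(-48)) = 23067/((-214*(-75/1 + 1/(-48)))) = 23067/((-214*(-75*1 + 1*(-1/48)))) = 23067/((-214*(-75 - 1/48))) = 23067/((-214*(-3601/48))) = 23067/(385307/24) = 23067*(24/385307) = 553608/385307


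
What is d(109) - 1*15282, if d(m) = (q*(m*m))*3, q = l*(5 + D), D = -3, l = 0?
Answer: -15282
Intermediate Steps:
q = 0 (q = 0*(5 - 3) = 0*2 = 0)
d(m) = 0 (d(m) = (0*(m*m))*3 = (0*m²)*3 = 0*3 = 0)
d(109) - 1*15282 = 0 - 1*15282 = 0 - 15282 = -15282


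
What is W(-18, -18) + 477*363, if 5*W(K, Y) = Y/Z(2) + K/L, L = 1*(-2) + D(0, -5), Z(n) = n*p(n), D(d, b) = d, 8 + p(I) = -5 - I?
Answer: 4328823/25 ≈ 1.7315e+5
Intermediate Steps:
p(I) = -13 - I (p(I) = -8 + (-5 - I) = -13 - I)
Z(n) = n*(-13 - n)
L = -2 (L = 1*(-2) + 0 = -2 + 0 = -2)
W(K, Y) = -K/10 - Y/150 (W(K, Y) = (Y/((-1*2*(13 + 2))) + K/(-2))/5 = (Y/((-1*2*15)) + K*(-½))/5 = (Y/(-30) - K/2)/5 = (Y*(-1/30) - K/2)/5 = (-Y/30 - K/2)/5 = (-K/2 - Y/30)/5 = -K/10 - Y/150)
W(-18, -18) + 477*363 = (-⅒*(-18) - 1/150*(-18)) + 477*363 = (9/5 + 3/25) + 173151 = 48/25 + 173151 = 4328823/25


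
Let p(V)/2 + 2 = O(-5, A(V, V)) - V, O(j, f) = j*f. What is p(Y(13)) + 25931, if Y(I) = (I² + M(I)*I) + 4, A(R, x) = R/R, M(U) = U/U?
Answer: 25545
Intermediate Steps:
M(U) = 1
A(R, x) = 1
O(j, f) = f*j
Y(I) = 4 + I + I² (Y(I) = (I² + 1*I) + 4 = (I² + I) + 4 = (I + I²) + 4 = 4 + I + I²)
p(V) = -14 - 2*V (p(V) = -4 + 2*(1*(-5) - V) = -4 + 2*(-5 - V) = -4 + (-10 - 2*V) = -14 - 2*V)
p(Y(13)) + 25931 = (-14 - 2*(4 + 13 + 13²)) + 25931 = (-14 - 2*(4 + 13 + 169)) + 25931 = (-14 - 2*186) + 25931 = (-14 - 372) + 25931 = -386 + 25931 = 25545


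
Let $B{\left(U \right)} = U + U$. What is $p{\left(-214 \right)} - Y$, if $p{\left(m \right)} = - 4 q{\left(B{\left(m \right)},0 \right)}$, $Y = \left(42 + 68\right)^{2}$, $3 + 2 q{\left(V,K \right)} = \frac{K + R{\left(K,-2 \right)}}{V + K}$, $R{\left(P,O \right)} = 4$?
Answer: $- \frac{1294056}{107} \approx -12094.0$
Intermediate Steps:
$B{\left(U \right)} = 2 U$
$q{\left(V,K \right)} = - \frac{3}{2} + \frac{4 + K}{2 \left(K + V\right)}$ ($q{\left(V,K \right)} = - \frac{3}{2} + \frac{\left(K + 4\right) \frac{1}{V + K}}{2} = - \frac{3}{2} + \frac{\left(4 + K\right) \frac{1}{K + V}}{2} = - \frac{3}{2} + \frac{\frac{1}{K + V} \left(4 + K\right)}{2} = - \frac{3}{2} + \frac{4 + K}{2 \left(K + V\right)}$)
$Y = 12100$ ($Y = 110^{2} = 12100$)
$p{\left(m \right)} = - \frac{2 \left(2 - 3 m\right)}{m}$ ($p{\left(m \right)} = - 4 \frac{2 - 0 - \frac{3 \cdot 2 m}{2}}{0 + 2 m} = - 4 \frac{2 + 0 - 3 m}{2 m} = - 4 \frac{1}{2 m} \left(2 - 3 m\right) = - 4 \frac{2 - 3 m}{2 m} = - \frac{2 \left(2 - 3 m\right)}{m}$)
$p{\left(-214 \right)} - Y = \left(6 - \frac{4}{-214}\right) - 12100 = \left(6 - - \frac{2}{107}\right) - 12100 = \left(6 + \frac{2}{107}\right) - 12100 = \frac{644}{107} - 12100 = - \frac{1294056}{107}$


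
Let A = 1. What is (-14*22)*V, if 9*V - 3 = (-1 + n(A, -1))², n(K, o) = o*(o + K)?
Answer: -1232/9 ≈ -136.89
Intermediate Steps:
n(K, o) = o*(K + o)
V = 4/9 (V = ⅓ + (-1 - (1 - 1))²/9 = ⅓ + (-1 - 1*0)²/9 = ⅓ + (-1 + 0)²/9 = ⅓ + (⅑)*(-1)² = ⅓ + (⅑)*1 = ⅓ + ⅑ = 4/9 ≈ 0.44444)
(-14*22)*V = -14*22*(4/9) = -308*4/9 = -1232/9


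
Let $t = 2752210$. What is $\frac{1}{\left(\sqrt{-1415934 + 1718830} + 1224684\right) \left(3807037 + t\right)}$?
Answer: $\frac{306171}{2459472632139522280} - \frac{\sqrt{18931}}{2459472632139522280} \approx 1.2443 \cdot 10^{-13}$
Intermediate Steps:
$\frac{1}{\left(\sqrt{-1415934 + 1718830} + 1224684\right) \left(3807037 + t\right)} = \frac{1}{\left(\sqrt{-1415934 + 1718830} + 1224684\right) \left(3807037 + 2752210\right)} = \frac{1}{\left(\sqrt{302896} + 1224684\right) 6559247} = \frac{1}{\left(4 \sqrt{18931} + 1224684\right) 6559247} = \frac{1}{\left(1224684 + 4 \sqrt{18931}\right) 6559247} = \frac{1}{8033004852948 + 26236988 \sqrt{18931}}$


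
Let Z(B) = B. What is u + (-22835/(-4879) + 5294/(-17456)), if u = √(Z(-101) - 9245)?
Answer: 186389167/42583912 + I*√9346 ≈ 4.377 + 96.675*I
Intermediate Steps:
u = I*√9346 (u = √(-101 - 9245) = √(-9346) = I*√9346 ≈ 96.675*I)
u + (-22835/(-4879) + 5294/(-17456)) = I*√9346 + (-22835/(-4879) + 5294/(-17456)) = I*√9346 + (-22835*(-1/4879) + 5294*(-1/17456)) = I*√9346 + (22835/4879 - 2647/8728) = I*√9346 + 186389167/42583912 = 186389167/42583912 + I*√9346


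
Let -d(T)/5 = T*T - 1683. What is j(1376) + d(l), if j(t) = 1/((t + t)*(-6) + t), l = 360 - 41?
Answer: -7573903041/15136 ≈ -5.0039e+5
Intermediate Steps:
l = 319
j(t) = -1/(11*t) (j(t) = 1/((2*t)*(-6) + t) = 1/(-12*t + t) = 1/(-11*t) = -1/(11*t))
d(T) = 8415 - 5*T² (d(T) = -5*(T*T - 1683) = -5*(T² - 1683) = -5*(-1683 + T²) = 8415 - 5*T²)
j(1376) + d(l) = -1/11/1376 + (8415 - 5*319²) = -1/11*1/1376 + (8415 - 5*101761) = -1/15136 + (8415 - 508805) = -1/15136 - 500390 = -7573903041/15136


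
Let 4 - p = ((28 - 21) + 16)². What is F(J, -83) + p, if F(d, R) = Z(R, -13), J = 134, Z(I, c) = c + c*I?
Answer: 541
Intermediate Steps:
Z(I, c) = c + I*c
F(d, R) = -13 - 13*R (F(d, R) = -13*(1 + R) = -13 - 13*R)
p = -525 (p = 4 - ((28 - 21) + 16)² = 4 - (7 + 16)² = 4 - 1*23² = 4 - 1*529 = 4 - 529 = -525)
F(J, -83) + p = (-13 - 13*(-83)) - 525 = (-13 + 1079) - 525 = 1066 - 525 = 541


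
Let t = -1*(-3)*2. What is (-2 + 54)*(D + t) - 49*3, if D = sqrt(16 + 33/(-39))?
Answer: 165 + 4*sqrt(2561) ≈ 367.43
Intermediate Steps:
t = 6 (t = 3*2 = 6)
D = sqrt(2561)/13 (D = sqrt(16 + 33*(-1/39)) = sqrt(16 - 11/13) = sqrt(197/13) = sqrt(2561)/13 ≈ 3.8928)
(-2 + 54)*(D + t) - 49*3 = (-2 + 54)*(sqrt(2561)/13 + 6) - 49*3 = 52*(6 + sqrt(2561)/13) - 147 = (312 + 4*sqrt(2561)) - 147 = 165 + 4*sqrt(2561)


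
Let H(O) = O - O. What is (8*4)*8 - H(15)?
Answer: 256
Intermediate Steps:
H(O) = 0
(8*4)*8 - H(15) = (8*4)*8 - 1*0 = 32*8 + 0 = 256 + 0 = 256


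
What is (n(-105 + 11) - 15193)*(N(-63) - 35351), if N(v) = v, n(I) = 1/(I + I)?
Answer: 50576238495/94 ≈ 5.3805e+8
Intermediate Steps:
n(I) = 1/(2*I)
(n(-105 + 11) - 15193)*(N(-63) - 35351) = (1/(2*(-105 + 11)) - 15193)*(-63 - 35351) = ((½)/(-94) - 15193)*(-35414) = ((½)*(-1/94) - 15193)*(-35414) = (-1/188 - 15193)*(-35414) = -2856285/188*(-35414) = 50576238495/94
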